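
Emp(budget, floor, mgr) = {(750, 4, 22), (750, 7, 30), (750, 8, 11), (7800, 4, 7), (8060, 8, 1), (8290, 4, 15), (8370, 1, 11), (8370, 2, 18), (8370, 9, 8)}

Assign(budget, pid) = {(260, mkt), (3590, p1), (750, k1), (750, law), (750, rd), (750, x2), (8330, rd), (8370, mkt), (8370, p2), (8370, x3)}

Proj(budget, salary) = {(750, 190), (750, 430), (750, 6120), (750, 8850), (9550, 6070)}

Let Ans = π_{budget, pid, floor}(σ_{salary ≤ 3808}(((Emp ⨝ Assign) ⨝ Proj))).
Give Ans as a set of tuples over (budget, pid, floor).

{(750, k1, 4), (750, k1, 7), (750, k1, 8), (750, law, 4), (750, law, 7), (750, law, 8), (750, rd, 4), (750, rd, 7), (750, rd, 8), (750, x2, 4), (750, x2, 7), (750, x2, 8)}

Natural join on budget: {(750, 4, 22, k1), (750, 4, 22, law), (750, 4, 22, rd), (750, 4, 22, x2), (750, 7, 30, k1), (750, 7, 30, law), (750, 7, 30, rd), (750, 7, 30, x2), (750, 8, 11, k1), (750, 8, 11, law), (750, 8, 11, rd), (750, 8, 11, x2), (8370, 1, 11, mkt), (8370, 1, 11, p2), (8370, 1, 11, x3), (8370, 2, 18, mkt), (8370, 2, 18, p2), (8370, 2, 18, x3), (8370, 9, 8, mkt), (8370, 9, 8, p2), (8370, 9, 8, x3)}
Natural join on budget: {(750, 4, 22, k1, 190), (750, 4, 22, k1, 430), (750, 4, 22, k1, 6120), (750, 4, 22, k1, 8850), (750, 4, 22, law, 190), (750, 4, 22, law, 430), (750, 4, 22, law, 6120), (750, 4, 22, law, 8850), (750, 4, 22, rd, 190), (750, 4, 22, rd, 430), (750, 4, 22, rd, 6120), (750, 4, 22, rd, 8850), (750, 4, 22, x2, 190), (750, 4, 22, x2, 430), (750, 4, 22, x2, 6120), (750, 4, 22, x2, 8850), (750, 7, 30, k1, 190), (750, 7, 30, k1, 430), (750, 7, 30, k1, 6120), (750, 7, 30, k1, 8850), (750, 7, 30, law, 190), (750, 7, 30, law, 430), (750, 7, 30, law, 6120), (750, 7, 30, law, 8850), (750, 7, 30, rd, 190), (750, 7, 30, rd, 430), (750, 7, 30, rd, 6120), (750, 7, 30, rd, 8850), (750, 7, 30, x2, 190), (750, 7, 30, x2, 430), (750, 7, 30, x2, 6120), (750, 7, 30, x2, 8850), (750, 8, 11, k1, 190), (750, 8, 11, k1, 430), (750, 8, 11, k1, 6120), (750, 8, 11, k1, 8850), (750, 8, 11, law, 190), (750, 8, 11, law, 430), (750, 8, 11, law, 6120), (750, 8, 11, law, 8850), (750, 8, 11, rd, 190), (750, 8, 11, rd, 430), (750, 8, 11, rd, 6120), (750, 8, 11, rd, 8850), (750, 8, 11, x2, 190), (750, 8, 11, x2, 430), (750, 8, 11, x2, 6120), (750, 8, 11, x2, 8850)}
Apply σ_{salary ≤ 3808}; surviving tuples: {(750, 4, 22, k1, 190), (750, 4, 22, k1, 430), (750, 4, 22, law, 190), (750, 4, 22, law, 430), (750, 4, 22, rd, 190), (750, 4, 22, rd, 430), (750, 4, 22, x2, 190), (750, 4, 22, x2, 430), (750, 7, 30, k1, 190), (750, 7, 30, k1, 430), (750, 7, 30, law, 190), (750, 7, 30, law, 430), (750, 7, 30, rd, 190), (750, 7, 30, rd, 430), (750, 7, 30, x2, 190), (750, 7, 30, x2, 430), (750, 8, 11, k1, 190), (750, 8, 11, k1, 430), (750, 8, 11, law, 190), (750, 8, 11, law, 430), (750, 8, 11, rd, 190), (750, 8, 11, rd, 430), (750, 8, 11, x2, 190), (750, 8, 11, x2, 430)}
Keep only column(s) budget, pid, floor (12 duplicate(s) eliminated): {(750, k1, 4), (750, k1, 7), (750, k1, 8), (750, law, 4), (750, law, 7), (750, law, 8), (750, rd, 4), (750, rd, 7), (750, rd, 8), (750, x2, 4), (750, x2, 7), (750, x2, 8)}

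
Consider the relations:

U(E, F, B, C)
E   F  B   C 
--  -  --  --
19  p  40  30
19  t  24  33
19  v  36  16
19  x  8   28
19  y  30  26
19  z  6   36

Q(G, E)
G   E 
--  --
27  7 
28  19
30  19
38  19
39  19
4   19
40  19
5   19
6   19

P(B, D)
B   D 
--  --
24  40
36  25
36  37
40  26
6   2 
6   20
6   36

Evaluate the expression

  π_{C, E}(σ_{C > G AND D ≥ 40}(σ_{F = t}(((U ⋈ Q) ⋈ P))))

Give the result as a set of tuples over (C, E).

{(33, 19)}

Natural join on E: {(19, p, 40, 30, 28), (19, p, 40, 30, 30), (19, p, 40, 30, 38), (19, p, 40, 30, 39), (19, p, 40, 30, 4), (19, p, 40, 30, 40), (19, p, 40, 30, 5), (19, p, 40, 30, 6), (19, t, 24, 33, 28), (19, t, 24, 33, 30), (19, t, 24, 33, 38), (19, t, 24, 33, 39), (19, t, 24, 33, 4), (19, t, 24, 33, 40), (19, t, 24, 33, 5), (19, t, 24, 33, 6), (19, v, 36, 16, 28), (19, v, 36, 16, 30), (19, v, 36, 16, 38), (19, v, 36, 16, 39), (19, v, 36, 16, 4), (19, v, 36, 16, 40), (19, v, 36, 16, 5), (19, v, 36, 16, 6), (19, x, 8, 28, 28), (19, x, 8, 28, 30), (19, x, 8, 28, 38), (19, x, 8, 28, 39), (19, x, 8, 28, 4), (19, x, 8, 28, 40), (19, x, 8, 28, 5), (19, x, 8, 28, 6), (19, y, 30, 26, 28), (19, y, 30, 26, 30), (19, y, 30, 26, 38), (19, y, 30, 26, 39), (19, y, 30, 26, 4), (19, y, 30, 26, 40), (19, y, 30, 26, 5), (19, y, 30, 26, 6), (19, z, 6, 36, 28), (19, z, 6, 36, 30), (19, z, 6, 36, 38), (19, z, 6, 36, 39), (19, z, 6, 36, 4), (19, z, 6, 36, 40), (19, z, 6, 36, 5), (19, z, 6, 36, 6)}
Natural join on B: {(19, p, 40, 30, 28, 26), (19, p, 40, 30, 30, 26), (19, p, 40, 30, 38, 26), (19, p, 40, 30, 39, 26), (19, p, 40, 30, 4, 26), (19, p, 40, 30, 40, 26), (19, p, 40, 30, 5, 26), (19, p, 40, 30, 6, 26), (19, t, 24, 33, 28, 40), (19, t, 24, 33, 30, 40), (19, t, 24, 33, 38, 40), (19, t, 24, 33, 39, 40), (19, t, 24, 33, 4, 40), (19, t, 24, 33, 40, 40), (19, t, 24, 33, 5, 40), (19, t, 24, 33, 6, 40), (19, v, 36, 16, 28, 25), (19, v, 36, 16, 28, 37), (19, v, 36, 16, 30, 25), (19, v, 36, 16, 30, 37), (19, v, 36, 16, 38, 25), (19, v, 36, 16, 38, 37), (19, v, 36, 16, 39, 25), (19, v, 36, 16, 39, 37), (19, v, 36, 16, 4, 25), (19, v, 36, 16, 4, 37), (19, v, 36, 16, 40, 25), (19, v, 36, 16, 40, 37), (19, v, 36, 16, 5, 25), (19, v, 36, 16, 5, 37), (19, v, 36, 16, 6, 25), (19, v, 36, 16, 6, 37), (19, z, 6, 36, 28, 2), (19, z, 6, 36, 28, 20), (19, z, 6, 36, 28, 36), (19, z, 6, 36, 30, 2), (19, z, 6, 36, 30, 20), (19, z, 6, 36, 30, 36), (19, z, 6, 36, 38, 2), (19, z, 6, 36, 38, 20), (19, z, 6, 36, 38, 36), (19, z, 6, 36, 39, 2), (19, z, 6, 36, 39, 20), (19, z, 6, 36, 39, 36), (19, z, 6, 36, 4, 2), (19, z, 6, 36, 4, 20), (19, z, 6, 36, 4, 36), (19, z, 6, 36, 40, 2), (19, z, 6, 36, 40, 20), (19, z, 6, 36, 40, 36), (19, z, 6, 36, 5, 2), (19, z, 6, 36, 5, 20), (19, z, 6, 36, 5, 36), (19, z, 6, 36, 6, 2), (19, z, 6, 36, 6, 20), (19, z, 6, 36, 6, 36)}
σ[F = t]: keep tuples satisfying F = t → {(19, t, 24, 33, 28, 40), (19, t, 24, 33, 30, 40), (19, t, 24, 33, 38, 40), (19, t, 24, 33, 39, 40), (19, t, 24, 33, 4, 40), (19, t, 24, 33, 40, 40), (19, t, 24, 33, 5, 40), (19, t, 24, 33, 6, 40)}
σ[C > G AND D ≥ 40]: keep tuples satisfying C > G AND D ≥ 40 → {(19, t, 24, 33, 28, 40), (19, t, 24, 33, 30, 40), (19, t, 24, 33, 4, 40), (19, t, 24, 33, 5, 40), (19, t, 24, 33, 6, 40)}
Projecting to C, E (4 duplicate(s) eliminated): {(33, 19)}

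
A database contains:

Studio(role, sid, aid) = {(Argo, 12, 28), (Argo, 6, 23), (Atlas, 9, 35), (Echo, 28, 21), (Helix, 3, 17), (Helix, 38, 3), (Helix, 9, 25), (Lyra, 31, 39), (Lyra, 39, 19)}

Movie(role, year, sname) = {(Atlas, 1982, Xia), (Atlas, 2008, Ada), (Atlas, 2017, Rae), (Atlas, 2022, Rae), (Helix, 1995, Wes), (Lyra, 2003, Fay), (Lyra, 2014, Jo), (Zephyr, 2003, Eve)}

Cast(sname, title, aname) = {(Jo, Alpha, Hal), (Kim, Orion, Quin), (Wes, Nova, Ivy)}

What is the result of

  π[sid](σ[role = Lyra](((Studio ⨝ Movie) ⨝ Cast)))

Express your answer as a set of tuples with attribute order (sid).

{31, 39}

Natural join on role: {(Atlas, 9, 35, 1982, Xia), (Atlas, 9, 35, 2008, Ada), (Atlas, 9, 35, 2017, Rae), (Atlas, 9, 35, 2022, Rae), (Helix, 3, 17, 1995, Wes), (Helix, 38, 3, 1995, Wes), (Helix, 9, 25, 1995, Wes), (Lyra, 31, 39, 2003, Fay), (Lyra, 31, 39, 2014, Jo), (Lyra, 39, 19, 2003, Fay), (Lyra, 39, 19, 2014, Jo)}
Natural join on sname: {(Helix, 3, 17, 1995, Wes, Nova, Ivy), (Helix, 38, 3, 1995, Wes, Nova, Ivy), (Helix, 9, 25, 1995, Wes, Nova, Ivy), (Lyra, 31, 39, 2014, Jo, Alpha, Hal), (Lyra, 39, 19, 2014, Jo, Alpha, Hal)}
Filtering on role = Lyra leaves {(Lyra, 31, 39, 2014, Jo, Alpha, Hal), (Lyra, 39, 19, 2014, Jo, Alpha, Hal)}.
Keep only column(s) sid: {31, 39}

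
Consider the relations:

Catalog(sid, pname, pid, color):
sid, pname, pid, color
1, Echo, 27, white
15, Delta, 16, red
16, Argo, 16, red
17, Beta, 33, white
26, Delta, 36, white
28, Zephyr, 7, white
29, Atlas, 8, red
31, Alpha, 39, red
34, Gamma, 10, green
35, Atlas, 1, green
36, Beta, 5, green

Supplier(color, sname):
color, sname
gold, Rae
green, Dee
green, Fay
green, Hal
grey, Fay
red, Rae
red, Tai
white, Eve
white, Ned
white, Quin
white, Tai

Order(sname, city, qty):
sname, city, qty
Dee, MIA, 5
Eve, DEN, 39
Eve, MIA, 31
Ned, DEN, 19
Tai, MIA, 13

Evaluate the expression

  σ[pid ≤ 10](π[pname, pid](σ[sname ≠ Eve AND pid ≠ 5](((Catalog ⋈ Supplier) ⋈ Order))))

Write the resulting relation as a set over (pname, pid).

{(Atlas, 1), (Atlas, 8), (Gamma, 10), (Zephyr, 7)}

Joining Catalog and Supplier on color yields {(1, Echo, 27, white, Eve), (1, Echo, 27, white, Ned), (1, Echo, 27, white, Quin), (1, Echo, 27, white, Tai), (15, Delta, 16, red, Rae), (15, Delta, 16, red, Tai), (16, Argo, 16, red, Rae), (16, Argo, 16, red, Tai), (17, Beta, 33, white, Eve), (17, Beta, 33, white, Ned), (17, Beta, 33, white, Quin), (17, Beta, 33, white, Tai), (26, Delta, 36, white, Eve), (26, Delta, 36, white, Ned), (26, Delta, 36, white, Quin), (26, Delta, 36, white, Tai), (28, Zephyr, 7, white, Eve), (28, Zephyr, 7, white, Ned), (28, Zephyr, 7, white, Quin), (28, Zephyr, 7, white, Tai), (29, Atlas, 8, red, Rae), (29, Atlas, 8, red, Tai), (31, Alpha, 39, red, Rae), (31, Alpha, 39, red, Tai), (34, Gamma, 10, green, Dee), (34, Gamma, 10, green, Fay), (34, Gamma, 10, green, Hal), (35, Atlas, 1, green, Dee), (35, Atlas, 1, green, Fay), (35, Atlas, 1, green, Hal), (36, Beta, 5, green, Dee), (36, Beta, 5, green, Fay), (36, Beta, 5, green, Hal)}.
Joining (Catalog ⋈ Supplier) and Order on sname yields {(1, Echo, 27, white, Eve, DEN, 39), (1, Echo, 27, white, Eve, MIA, 31), (1, Echo, 27, white, Ned, DEN, 19), (1, Echo, 27, white, Tai, MIA, 13), (15, Delta, 16, red, Tai, MIA, 13), (16, Argo, 16, red, Tai, MIA, 13), (17, Beta, 33, white, Eve, DEN, 39), (17, Beta, 33, white, Eve, MIA, 31), (17, Beta, 33, white, Ned, DEN, 19), (17, Beta, 33, white, Tai, MIA, 13), (26, Delta, 36, white, Eve, DEN, 39), (26, Delta, 36, white, Eve, MIA, 31), (26, Delta, 36, white, Ned, DEN, 19), (26, Delta, 36, white, Tai, MIA, 13), (28, Zephyr, 7, white, Eve, DEN, 39), (28, Zephyr, 7, white, Eve, MIA, 31), (28, Zephyr, 7, white, Ned, DEN, 19), (28, Zephyr, 7, white, Tai, MIA, 13), (29, Atlas, 8, red, Tai, MIA, 13), (31, Alpha, 39, red, Tai, MIA, 13), (34, Gamma, 10, green, Dee, MIA, 5), (35, Atlas, 1, green, Dee, MIA, 5), (36, Beta, 5, green, Dee, MIA, 5)}.
Selection sname ≠ Eve AND pid ≠ 5: {(1, Echo, 27, white, Ned, DEN, 19), (1, Echo, 27, white, Tai, MIA, 13), (15, Delta, 16, red, Tai, MIA, 13), (16, Argo, 16, red, Tai, MIA, 13), (17, Beta, 33, white, Ned, DEN, 19), (17, Beta, 33, white, Tai, MIA, 13), (26, Delta, 36, white, Ned, DEN, 19), (26, Delta, 36, white, Tai, MIA, 13), (28, Zephyr, 7, white, Ned, DEN, 19), (28, Zephyr, 7, white, Tai, MIA, 13), (29, Atlas, 8, red, Tai, MIA, 13), (31, Alpha, 39, red, Tai, MIA, 13), (34, Gamma, 10, green, Dee, MIA, 5), (35, Atlas, 1, green, Dee, MIA, 5)}
π_{pname, pid} gives {(Alpha, 39), (Argo, 16), (Atlas, 1), (Atlas, 8), (Beta, 33), (Delta, 16), (Delta, 36), (Echo, 27), (Gamma, 10), (Zephyr, 7)} (4 duplicate(s) eliminated).
Selection pid ≤ 10: {(Atlas, 1), (Atlas, 8), (Gamma, 10), (Zephyr, 7)}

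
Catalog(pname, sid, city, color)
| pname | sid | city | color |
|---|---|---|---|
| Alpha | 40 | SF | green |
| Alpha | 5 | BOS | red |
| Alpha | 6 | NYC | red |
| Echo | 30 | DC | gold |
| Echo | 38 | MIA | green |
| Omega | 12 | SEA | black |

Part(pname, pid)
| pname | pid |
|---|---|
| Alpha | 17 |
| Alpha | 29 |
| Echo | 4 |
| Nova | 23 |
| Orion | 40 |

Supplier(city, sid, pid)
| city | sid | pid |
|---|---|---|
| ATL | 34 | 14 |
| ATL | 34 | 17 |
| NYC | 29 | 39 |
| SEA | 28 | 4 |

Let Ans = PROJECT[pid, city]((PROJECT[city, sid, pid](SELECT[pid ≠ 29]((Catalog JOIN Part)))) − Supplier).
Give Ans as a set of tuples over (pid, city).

Catalog ⋈ Part (natural join on pname): {(Alpha, 40, SF, green, 17), (Alpha, 40, SF, green, 29), (Alpha, 5, BOS, red, 17), (Alpha, 5, BOS, red, 29), (Alpha, 6, NYC, red, 17), (Alpha, 6, NYC, red, 29), (Echo, 30, DC, gold, 4), (Echo, 38, MIA, green, 4)}
σ[pid ≠ 29]: keep tuples satisfying pid ≠ 29 → {(Alpha, 40, SF, green, 17), (Alpha, 5, BOS, red, 17), (Alpha, 6, NYC, red, 17), (Echo, 30, DC, gold, 4), (Echo, 38, MIA, green, 4)}
π_{city, sid, pid} gives {(BOS, 5, 17), (DC, 30, 4), (MIA, 38, 4), (NYC, 6, 17), (SF, 40, 17)}.
Difference: {(BOS, 5, 17), (DC, 30, 4), (MIA, 38, 4), (NYC, 6, 17), (SF, 40, 17)} with {(ATL, 34, 14), (ATL, 34, 17), (NYC, 29, 39), (SEA, 28, 4)} → {(BOS, 5, 17), (DC, 30, 4), (MIA, 38, 4), (NYC, 6, 17), (SF, 40, 17)}
π_{pid, city} gives {(17, BOS), (17, NYC), (17, SF), (4, DC), (4, MIA)}.

{(17, BOS), (17, NYC), (17, SF), (4, DC), (4, MIA)}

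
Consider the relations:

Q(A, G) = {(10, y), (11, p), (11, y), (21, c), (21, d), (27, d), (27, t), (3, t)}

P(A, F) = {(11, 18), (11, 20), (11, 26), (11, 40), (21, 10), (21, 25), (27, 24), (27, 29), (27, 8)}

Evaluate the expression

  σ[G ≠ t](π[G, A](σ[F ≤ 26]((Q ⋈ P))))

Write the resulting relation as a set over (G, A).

{(c, 21), (d, 21), (d, 27), (p, 11), (y, 11)}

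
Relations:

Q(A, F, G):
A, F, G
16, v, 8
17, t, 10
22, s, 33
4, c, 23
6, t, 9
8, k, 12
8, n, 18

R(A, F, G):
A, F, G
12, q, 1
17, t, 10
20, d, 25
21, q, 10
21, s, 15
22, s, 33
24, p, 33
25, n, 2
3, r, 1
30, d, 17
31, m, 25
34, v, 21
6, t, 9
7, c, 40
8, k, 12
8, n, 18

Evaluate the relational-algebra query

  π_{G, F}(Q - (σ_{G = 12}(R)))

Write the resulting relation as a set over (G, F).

{(10, t), (18, n), (23, c), (33, s), (8, v), (9, t)}

σ[G = 12]: keep tuples satisfying G = 12 → {(8, k, 12)}
Difference: {(16, v, 8), (17, t, 10), (22, s, 33), (4, c, 23), (6, t, 9), (8, k, 12), (8, n, 18)} with {(8, k, 12)} → {(16, v, 8), (17, t, 10), (22, s, 33), (4, c, 23), (6, t, 9), (8, n, 18)}
Projecting to G, F: {(10, t), (18, n), (23, c), (33, s), (8, v), (9, t)}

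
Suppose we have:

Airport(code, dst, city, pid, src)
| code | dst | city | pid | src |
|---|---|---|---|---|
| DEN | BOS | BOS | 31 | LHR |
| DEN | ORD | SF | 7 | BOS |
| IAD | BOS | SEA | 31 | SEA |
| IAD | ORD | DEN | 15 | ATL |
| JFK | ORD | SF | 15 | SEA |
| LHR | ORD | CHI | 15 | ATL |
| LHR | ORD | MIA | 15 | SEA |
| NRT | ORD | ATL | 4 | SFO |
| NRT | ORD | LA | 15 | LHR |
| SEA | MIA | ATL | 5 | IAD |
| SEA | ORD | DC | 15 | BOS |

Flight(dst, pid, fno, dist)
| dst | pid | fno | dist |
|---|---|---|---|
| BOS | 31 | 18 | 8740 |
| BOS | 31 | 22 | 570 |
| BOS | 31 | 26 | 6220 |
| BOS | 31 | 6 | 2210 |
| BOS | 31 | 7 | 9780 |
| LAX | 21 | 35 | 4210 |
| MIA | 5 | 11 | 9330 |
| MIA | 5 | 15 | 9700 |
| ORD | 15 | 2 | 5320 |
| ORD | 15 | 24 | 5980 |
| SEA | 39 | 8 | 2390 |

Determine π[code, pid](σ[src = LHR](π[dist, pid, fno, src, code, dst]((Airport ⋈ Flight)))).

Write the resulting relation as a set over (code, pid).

{(DEN, 31), (NRT, 15)}

Joining Airport and Flight on dst, pid yields {(DEN, BOS, BOS, 31, LHR, 18, 8740), (DEN, BOS, BOS, 31, LHR, 22, 570), (DEN, BOS, BOS, 31, LHR, 26, 6220), (DEN, BOS, BOS, 31, LHR, 6, 2210), (DEN, BOS, BOS, 31, LHR, 7, 9780), (IAD, BOS, SEA, 31, SEA, 18, 8740), (IAD, BOS, SEA, 31, SEA, 22, 570), (IAD, BOS, SEA, 31, SEA, 26, 6220), (IAD, BOS, SEA, 31, SEA, 6, 2210), (IAD, BOS, SEA, 31, SEA, 7, 9780), (IAD, ORD, DEN, 15, ATL, 2, 5320), (IAD, ORD, DEN, 15, ATL, 24, 5980), (JFK, ORD, SF, 15, SEA, 2, 5320), (JFK, ORD, SF, 15, SEA, 24, 5980), (LHR, ORD, CHI, 15, ATL, 2, 5320), (LHR, ORD, CHI, 15, ATL, 24, 5980), (LHR, ORD, MIA, 15, SEA, 2, 5320), (LHR, ORD, MIA, 15, SEA, 24, 5980), (NRT, ORD, LA, 15, LHR, 2, 5320), (NRT, ORD, LA, 15, LHR, 24, 5980), (SEA, MIA, ATL, 5, IAD, 11, 9330), (SEA, MIA, ATL, 5, IAD, 15, 9700), (SEA, ORD, DC, 15, BOS, 2, 5320), (SEA, ORD, DC, 15, BOS, 24, 5980)}.
Projecting to dist, pid, fno, src, code, dst: {(2210, 31, 6, LHR, DEN, BOS), (2210, 31, 6, SEA, IAD, BOS), (5320, 15, 2, ATL, IAD, ORD), (5320, 15, 2, ATL, LHR, ORD), (5320, 15, 2, BOS, SEA, ORD), (5320, 15, 2, LHR, NRT, ORD), (5320, 15, 2, SEA, JFK, ORD), (5320, 15, 2, SEA, LHR, ORD), (570, 31, 22, LHR, DEN, BOS), (570, 31, 22, SEA, IAD, BOS), (5980, 15, 24, ATL, IAD, ORD), (5980, 15, 24, ATL, LHR, ORD), (5980, 15, 24, BOS, SEA, ORD), (5980, 15, 24, LHR, NRT, ORD), (5980, 15, 24, SEA, JFK, ORD), (5980, 15, 24, SEA, LHR, ORD), (6220, 31, 26, LHR, DEN, BOS), (6220, 31, 26, SEA, IAD, BOS), (8740, 31, 18, LHR, DEN, BOS), (8740, 31, 18, SEA, IAD, BOS), (9330, 5, 11, IAD, SEA, MIA), (9700, 5, 15, IAD, SEA, MIA), (9780, 31, 7, LHR, DEN, BOS), (9780, 31, 7, SEA, IAD, BOS)}
σ[src = LHR]: keep tuples satisfying src = LHR → {(2210, 31, 6, LHR, DEN, BOS), (5320, 15, 2, LHR, NRT, ORD), (570, 31, 22, LHR, DEN, BOS), (5980, 15, 24, LHR, NRT, ORD), (6220, 31, 26, LHR, DEN, BOS), (8740, 31, 18, LHR, DEN, BOS), (9780, 31, 7, LHR, DEN, BOS)}
Projecting to code, pid (5 duplicate(s) eliminated): {(DEN, 31), (NRT, 15)}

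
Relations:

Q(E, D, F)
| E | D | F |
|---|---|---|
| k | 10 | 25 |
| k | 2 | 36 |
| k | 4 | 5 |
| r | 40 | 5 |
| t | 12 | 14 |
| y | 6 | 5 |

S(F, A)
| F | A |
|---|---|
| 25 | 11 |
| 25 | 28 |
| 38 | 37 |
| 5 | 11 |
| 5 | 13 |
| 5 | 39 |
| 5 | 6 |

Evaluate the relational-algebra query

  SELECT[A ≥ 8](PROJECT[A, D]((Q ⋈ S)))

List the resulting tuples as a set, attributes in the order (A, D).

Q ⋈ S (natural join on F): {(k, 10, 25, 11), (k, 10, 25, 28), (k, 4, 5, 11), (k, 4, 5, 13), (k, 4, 5, 39), (k, 4, 5, 6), (r, 40, 5, 11), (r, 40, 5, 13), (r, 40, 5, 39), (r, 40, 5, 6), (y, 6, 5, 11), (y, 6, 5, 13), (y, 6, 5, 39), (y, 6, 5, 6)}
π_{A, D} gives {(11, 10), (11, 4), (11, 40), (11, 6), (13, 4), (13, 40), (13, 6), (28, 10), (39, 4), (39, 40), (39, 6), (6, 4), (6, 40), (6, 6)}.
σ[A ≥ 8]: keep tuples satisfying A ≥ 8 → {(11, 10), (11, 4), (11, 40), (11, 6), (13, 4), (13, 40), (13, 6), (28, 10), (39, 4), (39, 40), (39, 6)}

{(11, 10), (11, 4), (11, 40), (11, 6), (13, 4), (13, 40), (13, 6), (28, 10), (39, 4), (39, 40), (39, 6)}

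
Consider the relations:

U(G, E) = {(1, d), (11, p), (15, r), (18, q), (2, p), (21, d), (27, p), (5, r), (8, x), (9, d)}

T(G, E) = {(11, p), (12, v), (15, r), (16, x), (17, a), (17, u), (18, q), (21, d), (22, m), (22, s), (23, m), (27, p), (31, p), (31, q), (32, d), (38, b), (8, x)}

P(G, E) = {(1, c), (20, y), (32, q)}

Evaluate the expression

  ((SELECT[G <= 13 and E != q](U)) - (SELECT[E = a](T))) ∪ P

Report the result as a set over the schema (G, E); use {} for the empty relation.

{(1, c), (1, d), (11, p), (2, p), (20, y), (32, q), (5, r), (8, x), (9, d)}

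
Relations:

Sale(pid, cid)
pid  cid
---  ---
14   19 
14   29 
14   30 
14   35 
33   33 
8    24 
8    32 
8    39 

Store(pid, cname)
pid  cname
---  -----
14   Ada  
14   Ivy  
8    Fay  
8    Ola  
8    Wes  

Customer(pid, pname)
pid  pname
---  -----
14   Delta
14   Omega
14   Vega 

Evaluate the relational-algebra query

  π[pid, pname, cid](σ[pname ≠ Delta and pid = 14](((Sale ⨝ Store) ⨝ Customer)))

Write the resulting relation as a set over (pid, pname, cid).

{(14, Omega, 19), (14, Omega, 29), (14, Omega, 30), (14, Omega, 35), (14, Vega, 19), (14, Vega, 29), (14, Vega, 30), (14, Vega, 35)}

Joining Sale and Store on pid yields {(14, 19, Ada), (14, 19, Ivy), (14, 29, Ada), (14, 29, Ivy), (14, 30, Ada), (14, 30, Ivy), (14, 35, Ada), (14, 35, Ivy), (8, 24, Fay), (8, 24, Ola), (8, 24, Wes), (8, 32, Fay), (8, 32, Ola), (8, 32, Wes), (8, 39, Fay), (8, 39, Ola), (8, 39, Wes)}.
Joining (Sale ⨝ Store) and Customer on pid yields {(14, 19, Ada, Delta), (14, 19, Ada, Omega), (14, 19, Ada, Vega), (14, 19, Ivy, Delta), (14, 19, Ivy, Omega), (14, 19, Ivy, Vega), (14, 29, Ada, Delta), (14, 29, Ada, Omega), (14, 29, Ada, Vega), (14, 29, Ivy, Delta), (14, 29, Ivy, Omega), (14, 29, Ivy, Vega), (14, 30, Ada, Delta), (14, 30, Ada, Omega), (14, 30, Ada, Vega), (14, 30, Ivy, Delta), (14, 30, Ivy, Omega), (14, 30, Ivy, Vega), (14, 35, Ada, Delta), (14, 35, Ada, Omega), (14, 35, Ada, Vega), (14, 35, Ivy, Delta), (14, 35, Ivy, Omega), (14, 35, Ivy, Vega)}.
Apply σ_{pname ≠ Delta and pid = 14}; surviving tuples: {(14, 19, Ada, Omega), (14, 19, Ada, Vega), (14, 19, Ivy, Omega), (14, 19, Ivy, Vega), (14, 29, Ada, Omega), (14, 29, Ada, Vega), (14, 29, Ivy, Omega), (14, 29, Ivy, Vega), (14, 30, Ada, Omega), (14, 30, Ada, Vega), (14, 30, Ivy, Omega), (14, 30, Ivy, Vega), (14, 35, Ada, Omega), (14, 35, Ada, Vega), (14, 35, Ivy, Omega), (14, 35, Ivy, Vega)}
π_{pid, pname, cid} gives {(14, Omega, 19), (14, Omega, 29), (14, Omega, 30), (14, Omega, 35), (14, Vega, 19), (14, Vega, 29), (14, Vega, 30), (14, Vega, 35)} (8 duplicate(s) eliminated).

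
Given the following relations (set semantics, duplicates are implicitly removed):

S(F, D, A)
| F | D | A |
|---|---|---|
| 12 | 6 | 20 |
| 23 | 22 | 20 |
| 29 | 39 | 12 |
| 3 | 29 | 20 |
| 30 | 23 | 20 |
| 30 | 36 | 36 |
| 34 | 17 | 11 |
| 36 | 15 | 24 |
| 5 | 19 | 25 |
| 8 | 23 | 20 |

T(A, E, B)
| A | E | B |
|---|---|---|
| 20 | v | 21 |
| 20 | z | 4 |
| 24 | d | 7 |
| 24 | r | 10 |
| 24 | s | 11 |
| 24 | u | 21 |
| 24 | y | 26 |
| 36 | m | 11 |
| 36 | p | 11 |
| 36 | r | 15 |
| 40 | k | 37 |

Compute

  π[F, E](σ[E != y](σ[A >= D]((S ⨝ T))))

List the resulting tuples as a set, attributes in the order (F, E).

{(12, v), (12, z), (30, m), (30, p), (30, r), (36, d), (36, r), (36, s), (36, u)}

S ⋈ T (natural join on A): {(12, 6, 20, v, 21), (12, 6, 20, z, 4), (23, 22, 20, v, 21), (23, 22, 20, z, 4), (3, 29, 20, v, 21), (3, 29, 20, z, 4), (30, 23, 20, v, 21), (30, 23, 20, z, 4), (30, 36, 36, m, 11), (30, 36, 36, p, 11), (30, 36, 36, r, 15), (36, 15, 24, d, 7), (36, 15, 24, r, 10), (36, 15, 24, s, 11), (36, 15, 24, u, 21), (36, 15, 24, y, 26), (8, 23, 20, v, 21), (8, 23, 20, z, 4)}
Filtering on A >= D leaves {(12, 6, 20, v, 21), (12, 6, 20, z, 4), (30, 36, 36, m, 11), (30, 36, 36, p, 11), (30, 36, 36, r, 15), (36, 15, 24, d, 7), (36, 15, 24, r, 10), (36, 15, 24, s, 11), (36, 15, 24, u, 21), (36, 15, 24, y, 26)}.
Filtering on E != y leaves {(12, 6, 20, v, 21), (12, 6, 20, z, 4), (30, 36, 36, m, 11), (30, 36, 36, p, 11), (30, 36, 36, r, 15), (36, 15, 24, d, 7), (36, 15, 24, r, 10), (36, 15, 24, s, 11), (36, 15, 24, u, 21)}.
π[F, E]: project onto (F, E) → {(12, v), (12, z), (30, m), (30, p), (30, r), (36, d), (36, r), (36, s), (36, u)}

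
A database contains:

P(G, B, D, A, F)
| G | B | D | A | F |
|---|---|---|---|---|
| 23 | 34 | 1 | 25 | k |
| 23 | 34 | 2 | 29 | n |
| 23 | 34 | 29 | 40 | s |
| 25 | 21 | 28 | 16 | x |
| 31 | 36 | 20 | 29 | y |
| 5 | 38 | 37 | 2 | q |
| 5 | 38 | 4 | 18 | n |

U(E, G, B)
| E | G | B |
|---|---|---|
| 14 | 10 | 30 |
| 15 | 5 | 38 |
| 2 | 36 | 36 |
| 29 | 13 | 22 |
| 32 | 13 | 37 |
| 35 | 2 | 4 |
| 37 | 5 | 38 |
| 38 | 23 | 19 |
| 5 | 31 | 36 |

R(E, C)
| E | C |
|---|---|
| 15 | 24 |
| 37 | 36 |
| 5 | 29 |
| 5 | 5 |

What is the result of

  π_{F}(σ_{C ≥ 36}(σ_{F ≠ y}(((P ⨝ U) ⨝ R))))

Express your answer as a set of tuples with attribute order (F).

Joining P and U on G, B yields {(31, 36, 20, 29, y, 5), (5, 38, 37, 2, q, 15), (5, 38, 37, 2, q, 37), (5, 38, 4, 18, n, 15), (5, 38, 4, 18, n, 37)}.
Joining (P ⨝ U) and R on E yields {(31, 36, 20, 29, y, 5, 29), (31, 36, 20, 29, y, 5, 5), (5, 38, 37, 2, q, 15, 24), (5, 38, 37, 2, q, 37, 36), (5, 38, 4, 18, n, 15, 24), (5, 38, 4, 18, n, 37, 36)}.
Apply σ_{F ≠ y}; surviving tuples: {(5, 38, 37, 2, q, 15, 24), (5, 38, 37, 2, q, 37, 36), (5, 38, 4, 18, n, 15, 24), (5, 38, 4, 18, n, 37, 36)}
Apply σ_{C ≥ 36}; surviving tuples: {(5, 38, 37, 2, q, 37, 36), (5, 38, 4, 18, n, 37, 36)}
π[F]: project onto (F) → {n, q}

{n, q}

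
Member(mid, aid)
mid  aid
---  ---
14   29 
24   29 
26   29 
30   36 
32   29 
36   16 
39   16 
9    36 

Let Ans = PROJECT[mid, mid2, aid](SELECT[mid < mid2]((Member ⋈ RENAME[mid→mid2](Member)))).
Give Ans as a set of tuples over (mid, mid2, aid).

ρ[mid→mid2]: schema becomes (mid2, aid); tuples unchanged.
Member ⋈ RENAME[mid→mid2](Member) (natural join on aid): {(14, 29, 14), (14, 29, 24), (14, 29, 26), (14, 29, 32), (24, 29, 14), (24, 29, 24), (24, 29, 26), (24, 29, 32), (26, 29, 14), (26, 29, 24), (26, 29, 26), (26, 29, 32), (30, 36, 30), (30, 36, 9), (32, 29, 14), (32, 29, 24), (32, 29, 26), (32, 29, 32), (36, 16, 36), (36, 16, 39), (39, 16, 36), (39, 16, 39), (9, 36, 30), (9, 36, 9)}
σ[mid < mid2]: keep tuples satisfying mid < mid2 → {(14, 29, 24), (14, 29, 26), (14, 29, 32), (24, 29, 26), (24, 29, 32), (26, 29, 32), (36, 16, 39), (9, 36, 30)}
π_{mid, mid2, aid} gives {(14, 24, 29), (14, 26, 29), (14, 32, 29), (24, 26, 29), (24, 32, 29), (26, 32, 29), (36, 39, 16), (9, 30, 36)}.

{(14, 24, 29), (14, 26, 29), (14, 32, 29), (24, 26, 29), (24, 32, 29), (26, 32, 29), (36, 39, 16), (9, 30, 36)}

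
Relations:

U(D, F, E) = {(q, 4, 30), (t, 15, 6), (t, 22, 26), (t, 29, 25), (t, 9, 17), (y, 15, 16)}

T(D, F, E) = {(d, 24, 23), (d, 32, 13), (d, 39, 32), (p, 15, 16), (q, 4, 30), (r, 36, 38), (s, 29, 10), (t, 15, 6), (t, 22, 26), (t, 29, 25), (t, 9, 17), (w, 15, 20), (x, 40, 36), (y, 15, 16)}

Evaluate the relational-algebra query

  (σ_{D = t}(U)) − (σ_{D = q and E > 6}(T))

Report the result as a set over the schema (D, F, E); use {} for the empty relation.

{(t, 15, 6), (t, 22, 26), (t, 29, 25), (t, 9, 17)}

Selection D = t: {(t, 15, 6), (t, 22, 26), (t, 29, 25), (t, 9, 17)}
Selection D = q and E > 6: {(q, 4, 30)}
Taking the difference: {(t, 15, 6), (t, 22, 26), (t, 29, 25), (t, 9, 17)}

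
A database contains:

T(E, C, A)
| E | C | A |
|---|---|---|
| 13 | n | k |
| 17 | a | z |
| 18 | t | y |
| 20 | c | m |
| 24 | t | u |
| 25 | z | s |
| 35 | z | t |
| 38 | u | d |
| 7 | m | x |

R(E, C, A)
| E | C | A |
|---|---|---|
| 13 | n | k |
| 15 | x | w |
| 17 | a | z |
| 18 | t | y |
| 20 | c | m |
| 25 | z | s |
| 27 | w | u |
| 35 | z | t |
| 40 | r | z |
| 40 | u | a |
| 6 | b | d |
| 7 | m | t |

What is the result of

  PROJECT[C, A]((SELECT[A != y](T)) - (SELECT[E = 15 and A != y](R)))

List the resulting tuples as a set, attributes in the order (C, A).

{(a, z), (c, m), (m, x), (n, k), (t, u), (u, d), (z, s), (z, t)}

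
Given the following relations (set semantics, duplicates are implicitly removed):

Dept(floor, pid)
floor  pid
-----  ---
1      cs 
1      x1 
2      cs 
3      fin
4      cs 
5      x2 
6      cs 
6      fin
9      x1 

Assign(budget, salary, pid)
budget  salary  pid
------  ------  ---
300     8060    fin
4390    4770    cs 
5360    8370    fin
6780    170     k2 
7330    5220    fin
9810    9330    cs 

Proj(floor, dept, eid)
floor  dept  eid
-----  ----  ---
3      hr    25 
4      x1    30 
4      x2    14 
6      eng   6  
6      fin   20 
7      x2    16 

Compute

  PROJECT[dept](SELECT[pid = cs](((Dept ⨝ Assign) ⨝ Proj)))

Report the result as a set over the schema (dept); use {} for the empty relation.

Joining Dept and Assign on pid yields {(1, cs, 4390, 4770), (1, cs, 9810, 9330), (2, cs, 4390, 4770), (2, cs, 9810, 9330), (3, fin, 300, 8060), (3, fin, 5360, 8370), (3, fin, 7330, 5220), (4, cs, 4390, 4770), (4, cs, 9810, 9330), (6, cs, 4390, 4770), (6, cs, 9810, 9330), (6, fin, 300, 8060), (6, fin, 5360, 8370), (6, fin, 7330, 5220)}.
Joining (Dept ⨝ Assign) and Proj on floor yields {(3, fin, 300, 8060, hr, 25), (3, fin, 5360, 8370, hr, 25), (3, fin, 7330, 5220, hr, 25), (4, cs, 4390, 4770, x1, 30), (4, cs, 4390, 4770, x2, 14), (4, cs, 9810, 9330, x1, 30), (4, cs, 9810, 9330, x2, 14), (6, cs, 4390, 4770, eng, 6), (6, cs, 4390, 4770, fin, 20), (6, cs, 9810, 9330, eng, 6), (6, cs, 9810, 9330, fin, 20), (6, fin, 300, 8060, eng, 6), (6, fin, 300, 8060, fin, 20), (6, fin, 5360, 8370, eng, 6), (6, fin, 5360, 8370, fin, 20), (6, fin, 7330, 5220, eng, 6), (6, fin, 7330, 5220, fin, 20)}.
Selection pid = cs: {(4, cs, 4390, 4770, x1, 30), (4, cs, 4390, 4770, x2, 14), (4, cs, 9810, 9330, x1, 30), (4, cs, 9810, 9330, x2, 14), (6, cs, 4390, 4770, eng, 6), (6, cs, 4390, 4770, fin, 20), (6, cs, 9810, 9330, eng, 6), (6, cs, 9810, 9330, fin, 20)}
Keep only column(s) dept (4 duplicate(s) eliminated): {eng, fin, x1, x2}

{eng, fin, x1, x2}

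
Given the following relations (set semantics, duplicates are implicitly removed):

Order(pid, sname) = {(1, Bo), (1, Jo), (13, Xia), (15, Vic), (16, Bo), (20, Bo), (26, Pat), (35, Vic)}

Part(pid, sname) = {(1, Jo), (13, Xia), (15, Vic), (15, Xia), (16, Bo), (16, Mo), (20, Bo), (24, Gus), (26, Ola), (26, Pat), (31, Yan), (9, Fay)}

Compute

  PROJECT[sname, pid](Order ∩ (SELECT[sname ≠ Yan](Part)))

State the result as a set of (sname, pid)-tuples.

{(Bo, 16), (Bo, 20), (Jo, 1), (Pat, 26), (Vic, 15), (Xia, 13)}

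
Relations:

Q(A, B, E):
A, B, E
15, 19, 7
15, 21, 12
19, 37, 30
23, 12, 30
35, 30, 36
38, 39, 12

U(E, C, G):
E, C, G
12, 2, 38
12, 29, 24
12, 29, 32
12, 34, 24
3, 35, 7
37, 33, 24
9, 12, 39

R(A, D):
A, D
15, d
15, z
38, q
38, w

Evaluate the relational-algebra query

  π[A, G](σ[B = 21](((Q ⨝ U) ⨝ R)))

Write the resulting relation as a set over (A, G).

Q ⋈ U (natural join on E): {(15, 21, 12, 2, 38), (15, 21, 12, 29, 24), (15, 21, 12, 29, 32), (15, 21, 12, 34, 24), (38, 39, 12, 2, 38), (38, 39, 12, 29, 24), (38, 39, 12, 29, 32), (38, 39, 12, 34, 24)}
(Q ⨝ U) ⋈ R (natural join on A): {(15, 21, 12, 2, 38, d), (15, 21, 12, 2, 38, z), (15, 21, 12, 29, 24, d), (15, 21, 12, 29, 24, z), (15, 21, 12, 29, 32, d), (15, 21, 12, 29, 32, z), (15, 21, 12, 34, 24, d), (15, 21, 12, 34, 24, z), (38, 39, 12, 2, 38, q), (38, 39, 12, 2, 38, w), (38, 39, 12, 29, 24, q), (38, 39, 12, 29, 24, w), (38, 39, 12, 29, 32, q), (38, 39, 12, 29, 32, w), (38, 39, 12, 34, 24, q), (38, 39, 12, 34, 24, w)}
Filtering on B = 21 leaves {(15, 21, 12, 2, 38, d), (15, 21, 12, 2, 38, z), (15, 21, 12, 29, 24, d), (15, 21, 12, 29, 24, z), (15, 21, 12, 29, 32, d), (15, 21, 12, 29, 32, z), (15, 21, 12, 34, 24, d), (15, 21, 12, 34, 24, z)}.
π[A, G]: project onto (A, G) (5 duplicate(s) eliminated) → {(15, 24), (15, 32), (15, 38)}

{(15, 24), (15, 32), (15, 38)}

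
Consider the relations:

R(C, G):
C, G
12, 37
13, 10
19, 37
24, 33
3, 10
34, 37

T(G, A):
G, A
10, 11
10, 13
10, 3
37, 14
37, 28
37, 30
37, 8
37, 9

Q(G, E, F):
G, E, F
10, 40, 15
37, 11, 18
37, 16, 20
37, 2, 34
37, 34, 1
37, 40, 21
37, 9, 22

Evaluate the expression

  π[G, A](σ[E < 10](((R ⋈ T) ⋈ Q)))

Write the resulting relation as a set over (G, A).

{(37, 14), (37, 28), (37, 30), (37, 8), (37, 9)}

Joining R and T on G yields {(12, 37, 14), (12, 37, 28), (12, 37, 30), (12, 37, 8), (12, 37, 9), (13, 10, 11), (13, 10, 13), (13, 10, 3), (19, 37, 14), (19, 37, 28), (19, 37, 30), (19, 37, 8), (19, 37, 9), (3, 10, 11), (3, 10, 13), (3, 10, 3), (34, 37, 14), (34, 37, 28), (34, 37, 30), (34, 37, 8), (34, 37, 9)}.
Joining (R ⋈ T) and Q on G yields {(12, 37, 14, 11, 18), (12, 37, 14, 16, 20), (12, 37, 14, 2, 34), (12, 37, 14, 34, 1), (12, 37, 14, 40, 21), (12, 37, 14, 9, 22), (12, 37, 28, 11, 18), (12, 37, 28, 16, 20), (12, 37, 28, 2, 34), (12, 37, 28, 34, 1), (12, 37, 28, 40, 21), (12, 37, 28, 9, 22), (12, 37, 30, 11, 18), (12, 37, 30, 16, 20), (12, 37, 30, 2, 34), (12, 37, 30, 34, 1), (12, 37, 30, 40, 21), (12, 37, 30, 9, 22), (12, 37, 8, 11, 18), (12, 37, 8, 16, 20), (12, 37, 8, 2, 34), (12, 37, 8, 34, 1), (12, 37, 8, 40, 21), (12, 37, 8, 9, 22), (12, 37, 9, 11, 18), (12, 37, 9, 16, 20), (12, 37, 9, 2, 34), (12, 37, 9, 34, 1), (12, 37, 9, 40, 21), (12, 37, 9, 9, 22), (13, 10, 11, 40, 15), (13, 10, 13, 40, 15), (13, 10, 3, 40, 15), (19, 37, 14, 11, 18), (19, 37, 14, 16, 20), (19, 37, 14, 2, 34), (19, 37, 14, 34, 1), (19, 37, 14, 40, 21), (19, 37, 14, 9, 22), (19, 37, 28, 11, 18), (19, 37, 28, 16, 20), (19, 37, 28, 2, 34), (19, 37, 28, 34, 1), (19, 37, 28, 40, 21), (19, 37, 28, 9, 22), (19, 37, 30, 11, 18), (19, 37, 30, 16, 20), (19, 37, 30, 2, 34), (19, 37, 30, 34, 1), (19, 37, 30, 40, 21), (19, 37, 30, 9, 22), (19, 37, 8, 11, 18), (19, 37, 8, 16, 20), (19, 37, 8, 2, 34), (19, 37, 8, 34, 1), (19, 37, 8, 40, 21), (19, 37, 8, 9, 22), (19, 37, 9, 11, 18), (19, 37, 9, 16, 20), (19, 37, 9, 2, 34), (19, 37, 9, 34, 1), (19, 37, 9, 40, 21), (19, 37, 9, 9, 22), (3, 10, 11, 40, 15), (3, 10, 13, 40, 15), (3, 10, 3, 40, 15), (34, 37, 14, 11, 18), (34, 37, 14, 16, 20), (34, 37, 14, 2, 34), (34, 37, 14, 34, 1), (34, 37, 14, 40, 21), (34, 37, 14, 9, 22), (34, 37, 28, 11, 18), (34, 37, 28, 16, 20), (34, 37, 28, 2, 34), (34, 37, 28, 34, 1), (34, 37, 28, 40, 21), (34, 37, 28, 9, 22), (34, 37, 30, 11, 18), (34, 37, 30, 16, 20), (34, 37, 30, 2, 34), (34, 37, 30, 34, 1), (34, 37, 30, 40, 21), (34, 37, 30, 9, 22), (34, 37, 8, 11, 18), (34, 37, 8, 16, 20), (34, 37, 8, 2, 34), (34, 37, 8, 34, 1), (34, 37, 8, 40, 21), (34, 37, 8, 9, 22), (34, 37, 9, 11, 18), (34, 37, 9, 16, 20), (34, 37, 9, 2, 34), (34, 37, 9, 34, 1), (34, 37, 9, 40, 21), (34, 37, 9, 9, 22)}.
Selection E < 10: {(12, 37, 14, 2, 34), (12, 37, 14, 9, 22), (12, 37, 28, 2, 34), (12, 37, 28, 9, 22), (12, 37, 30, 2, 34), (12, 37, 30, 9, 22), (12, 37, 8, 2, 34), (12, 37, 8, 9, 22), (12, 37, 9, 2, 34), (12, 37, 9, 9, 22), (19, 37, 14, 2, 34), (19, 37, 14, 9, 22), (19, 37, 28, 2, 34), (19, 37, 28, 9, 22), (19, 37, 30, 2, 34), (19, 37, 30, 9, 22), (19, 37, 8, 2, 34), (19, 37, 8, 9, 22), (19, 37, 9, 2, 34), (19, 37, 9, 9, 22), (34, 37, 14, 2, 34), (34, 37, 14, 9, 22), (34, 37, 28, 2, 34), (34, 37, 28, 9, 22), (34, 37, 30, 2, 34), (34, 37, 30, 9, 22), (34, 37, 8, 2, 34), (34, 37, 8, 9, 22), (34, 37, 9, 2, 34), (34, 37, 9, 9, 22)}
Keep only column(s) G, A (25 duplicate(s) eliminated): {(37, 14), (37, 28), (37, 30), (37, 8), (37, 9)}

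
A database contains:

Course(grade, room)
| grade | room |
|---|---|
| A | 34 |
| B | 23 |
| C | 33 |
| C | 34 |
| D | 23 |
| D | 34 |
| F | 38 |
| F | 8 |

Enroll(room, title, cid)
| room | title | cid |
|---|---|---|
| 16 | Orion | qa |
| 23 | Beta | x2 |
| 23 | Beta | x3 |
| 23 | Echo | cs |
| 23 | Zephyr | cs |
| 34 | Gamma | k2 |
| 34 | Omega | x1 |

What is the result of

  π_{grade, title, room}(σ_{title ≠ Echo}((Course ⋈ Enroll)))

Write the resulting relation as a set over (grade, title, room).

Joining Course and Enroll on room yields {(A, 34, Gamma, k2), (A, 34, Omega, x1), (B, 23, Beta, x2), (B, 23, Beta, x3), (B, 23, Echo, cs), (B, 23, Zephyr, cs), (C, 34, Gamma, k2), (C, 34, Omega, x1), (D, 23, Beta, x2), (D, 23, Beta, x3), (D, 23, Echo, cs), (D, 23, Zephyr, cs), (D, 34, Gamma, k2), (D, 34, Omega, x1)}.
Selection title ≠ Echo: {(A, 34, Gamma, k2), (A, 34, Omega, x1), (B, 23, Beta, x2), (B, 23, Beta, x3), (B, 23, Zephyr, cs), (C, 34, Gamma, k2), (C, 34, Omega, x1), (D, 23, Beta, x2), (D, 23, Beta, x3), (D, 23, Zephyr, cs), (D, 34, Gamma, k2), (D, 34, Omega, x1)}
Keep only column(s) grade, title, room (2 duplicate(s) eliminated): {(A, Gamma, 34), (A, Omega, 34), (B, Beta, 23), (B, Zephyr, 23), (C, Gamma, 34), (C, Omega, 34), (D, Beta, 23), (D, Gamma, 34), (D, Omega, 34), (D, Zephyr, 23)}

{(A, Gamma, 34), (A, Omega, 34), (B, Beta, 23), (B, Zephyr, 23), (C, Gamma, 34), (C, Omega, 34), (D, Beta, 23), (D, Gamma, 34), (D, Omega, 34), (D, Zephyr, 23)}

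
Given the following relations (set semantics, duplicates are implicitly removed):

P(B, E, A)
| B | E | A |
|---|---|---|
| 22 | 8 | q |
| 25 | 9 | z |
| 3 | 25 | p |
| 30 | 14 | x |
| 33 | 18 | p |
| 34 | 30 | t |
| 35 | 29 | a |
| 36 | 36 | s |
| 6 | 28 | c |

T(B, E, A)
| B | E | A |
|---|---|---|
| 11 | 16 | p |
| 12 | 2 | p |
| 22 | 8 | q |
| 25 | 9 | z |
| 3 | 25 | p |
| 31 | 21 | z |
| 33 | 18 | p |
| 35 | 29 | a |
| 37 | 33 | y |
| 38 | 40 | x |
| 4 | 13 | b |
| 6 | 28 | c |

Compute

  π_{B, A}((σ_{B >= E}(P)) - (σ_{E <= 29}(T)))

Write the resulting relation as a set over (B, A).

{(30, x), (34, t), (36, s)}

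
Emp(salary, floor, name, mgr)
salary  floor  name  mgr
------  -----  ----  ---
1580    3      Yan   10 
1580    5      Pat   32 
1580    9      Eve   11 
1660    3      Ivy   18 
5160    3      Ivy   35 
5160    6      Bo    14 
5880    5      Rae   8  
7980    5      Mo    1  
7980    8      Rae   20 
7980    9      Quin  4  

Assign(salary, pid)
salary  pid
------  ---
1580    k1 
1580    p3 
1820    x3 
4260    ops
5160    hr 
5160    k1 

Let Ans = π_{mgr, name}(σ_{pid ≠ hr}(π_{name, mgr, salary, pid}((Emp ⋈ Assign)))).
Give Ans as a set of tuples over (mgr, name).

Natural join on salary: {(1580, 3, Yan, 10, k1), (1580, 3, Yan, 10, p3), (1580, 5, Pat, 32, k1), (1580, 5, Pat, 32, p3), (1580, 9, Eve, 11, k1), (1580, 9, Eve, 11, p3), (5160, 3, Ivy, 35, hr), (5160, 3, Ivy, 35, k1), (5160, 6, Bo, 14, hr), (5160, 6, Bo, 14, k1)}
Projecting to name, mgr, salary, pid: {(Bo, 14, 5160, hr), (Bo, 14, 5160, k1), (Eve, 11, 1580, k1), (Eve, 11, 1580, p3), (Ivy, 35, 5160, hr), (Ivy, 35, 5160, k1), (Pat, 32, 1580, k1), (Pat, 32, 1580, p3), (Yan, 10, 1580, k1), (Yan, 10, 1580, p3)}
σ[pid ≠ hr]: keep tuples satisfying pid ≠ hr → {(Bo, 14, 5160, k1), (Eve, 11, 1580, k1), (Eve, 11, 1580, p3), (Ivy, 35, 5160, k1), (Pat, 32, 1580, k1), (Pat, 32, 1580, p3), (Yan, 10, 1580, k1), (Yan, 10, 1580, p3)}
Projecting to mgr, name (3 duplicate(s) eliminated): {(10, Yan), (11, Eve), (14, Bo), (32, Pat), (35, Ivy)}

{(10, Yan), (11, Eve), (14, Bo), (32, Pat), (35, Ivy)}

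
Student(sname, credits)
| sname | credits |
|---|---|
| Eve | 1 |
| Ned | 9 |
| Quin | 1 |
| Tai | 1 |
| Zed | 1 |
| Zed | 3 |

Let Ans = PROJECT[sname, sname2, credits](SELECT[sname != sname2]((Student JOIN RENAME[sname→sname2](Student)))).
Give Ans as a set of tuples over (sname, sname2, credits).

ρ[sname→sname2]: schema becomes (sname2, credits); tuples unchanged.
Natural join on credits: {(Eve, 1, Eve), (Eve, 1, Quin), (Eve, 1, Tai), (Eve, 1, Zed), (Ned, 9, Ned), (Quin, 1, Eve), (Quin, 1, Quin), (Quin, 1, Tai), (Quin, 1, Zed), (Tai, 1, Eve), (Tai, 1, Quin), (Tai, 1, Tai), (Tai, 1, Zed), (Zed, 1, Eve), (Zed, 1, Quin), (Zed, 1, Tai), (Zed, 1, Zed), (Zed, 3, Zed)}
σ[sname != sname2]: keep tuples satisfying sname != sname2 → {(Eve, 1, Quin), (Eve, 1, Tai), (Eve, 1, Zed), (Quin, 1, Eve), (Quin, 1, Tai), (Quin, 1, Zed), (Tai, 1, Eve), (Tai, 1, Quin), (Tai, 1, Zed), (Zed, 1, Eve), (Zed, 1, Quin), (Zed, 1, Tai)}
π_{sname, sname2, credits} gives {(Eve, Quin, 1), (Eve, Tai, 1), (Eve, Zed, 1), (Quin, Eve, 1), (Quin, Tai, 1), (Quin, Zed, 1), (Tai, Eve, 1), (Tai, Quin, 1), (Tai, Zed, 1), (Zed, Eve, 1), (Zed, Quin, 1), (Zed, Tai, 1)}.

{(Eve, Quin, 1), (Eve, Tai, 1), (Eve, Zed, 1), (Quin, Eve, 1), (Quin, Tai, 1), (Quin, Zed, 1), (Tai, Eve, 1), (Tai, Quin, 1), (Tai, Zed, 1), (Zed, Eve, 1), (Zed, Quin, 1), (Zed, Tai, 1)}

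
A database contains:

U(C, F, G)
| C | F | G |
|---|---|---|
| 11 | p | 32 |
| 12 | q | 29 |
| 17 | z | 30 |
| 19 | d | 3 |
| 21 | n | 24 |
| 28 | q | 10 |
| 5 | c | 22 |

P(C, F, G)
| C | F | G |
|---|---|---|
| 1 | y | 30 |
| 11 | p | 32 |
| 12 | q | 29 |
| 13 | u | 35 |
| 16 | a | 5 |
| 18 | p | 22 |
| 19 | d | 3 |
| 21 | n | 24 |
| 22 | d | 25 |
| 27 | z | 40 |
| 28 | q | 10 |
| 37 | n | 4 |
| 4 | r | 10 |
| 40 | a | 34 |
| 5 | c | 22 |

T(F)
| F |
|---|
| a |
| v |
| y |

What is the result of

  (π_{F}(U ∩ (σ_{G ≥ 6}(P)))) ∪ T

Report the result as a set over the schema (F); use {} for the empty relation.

Apply σ_{G ≥ 6}; surviving tuples: {(1, y, 30), (11, p, 32), (12, q, 29), (13, u, 35), (18, p, 22), (21, n, 24), (22, d, 25), (27, z, 40), (28, q, 10), (4, r, 10), (40, a, 34), (5, c, 22)}
Set intersection of the two operands is {(11, p, 32), (12, q, 29), (21, n, 24), (28, q, 10), (5, c, 22)}.
Keep only column(s) F (1 duplicate(s) eliminated): {c, n, p, q}
Set union of the two operands is {a, c, n, p, q, v, y}.

{a, c, n, p, q, v, y}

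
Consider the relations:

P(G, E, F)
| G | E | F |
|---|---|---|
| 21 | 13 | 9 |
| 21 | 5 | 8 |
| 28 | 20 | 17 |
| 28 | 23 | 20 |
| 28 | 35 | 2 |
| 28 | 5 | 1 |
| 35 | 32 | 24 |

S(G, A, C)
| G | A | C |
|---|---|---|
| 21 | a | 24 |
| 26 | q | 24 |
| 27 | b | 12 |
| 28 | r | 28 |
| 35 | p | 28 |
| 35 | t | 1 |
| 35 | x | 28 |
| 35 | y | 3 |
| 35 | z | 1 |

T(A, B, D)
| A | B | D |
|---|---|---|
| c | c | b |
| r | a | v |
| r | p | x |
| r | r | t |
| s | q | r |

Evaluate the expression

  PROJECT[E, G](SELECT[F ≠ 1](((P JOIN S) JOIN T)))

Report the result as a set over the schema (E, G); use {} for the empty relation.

Joining P and S on G yields {(21, 13, 9, a, 24), (21, 5, 8, a, 24), (28, 20, 17, r, 28), (28, 23, 20, r, 28), (28, 35, 2, r, 28), (28, 5, 1, r, 28), (35, 32, 24, p, 28), (35, 32, 24, t, 1), (35, 32, 24, x, 28), (35, 32, 24, y, 3), (35, 32, 24, z, 1)}.
Joining (P JOIN S) and T on A yields {(28, 20, 17, r, 28, a, v), (28, 20, 17, r, 28, p, x), (28, 20, 17, r, 28, r, t), (28, 23, 20, r, 28, a, v), (28, 23, 20, r, 28, p, x), (28, 23, 20, r, 28, r, t), (28, 35, 2, r, 28, a, v), (28, 35, 2, r, 28, p, x), (28, 35, 2, r, 28, r, t), (28, 5, 1, r, 28, a, v), (28, 5, 1, r, 28, p, x), (28, 5, 1, r, 28, r, t)}.
σ[F ≠ 1]: keep tuples satisfying F ≠ 1 → {(28, 20, 17, r, 28, a, v), (28, 20, 17, r, 28, p, x), (28, 20, 17, r, 28, r, t), (28, 23, 20, r, 28, a, v), (28, 23, 20, r, 28, p, x), (28, 23, 20, r, 28, r, t), (28, 35, 2, r, 28, a, v), (28, 35, 2, r, 28, p, x), (28, 35, 2, r, 28, r, t)}
π[E, G]: project onto (E, G) (6 duplicate(s) eliminated) → {(20, 28), (23, 28), (35, 28)}

{(20, 28), (23, 28), (35, 28)}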